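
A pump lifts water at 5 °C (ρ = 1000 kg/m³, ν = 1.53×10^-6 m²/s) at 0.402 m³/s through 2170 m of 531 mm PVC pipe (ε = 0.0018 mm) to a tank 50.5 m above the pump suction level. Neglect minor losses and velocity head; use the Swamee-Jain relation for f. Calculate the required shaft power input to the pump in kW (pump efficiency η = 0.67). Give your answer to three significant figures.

V = 4Q/(πD²) = 1.815 m/s; Re = 6.30×10^5; ε/D = 3.39×10^-6; f = 0.01263
h_f = f(L/D)V²/2g = 8.668 m
Total head H = z + h_f = 50.5 + 8.668 = 59.17 m
P_hyd = ρgQH = 1000·9.81·0.402·59.17 = 233.3 kW
P_shaft = P_hyd/η = 233.3/0.67 = 348.3 kW

P_shaft ≈ 348 kW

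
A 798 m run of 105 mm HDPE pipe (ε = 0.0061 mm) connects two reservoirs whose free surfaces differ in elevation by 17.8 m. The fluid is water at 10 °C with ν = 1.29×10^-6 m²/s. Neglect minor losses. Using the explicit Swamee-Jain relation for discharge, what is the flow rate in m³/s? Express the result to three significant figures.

Q ≈ 0.0141 m³/s

Swamee-Jain (Type II): Q = -0.965·√(gD⁵h_f/L)·ln[ε/(3.7D) + √(3.17ν²L/(gD³h_f))]
√(gD⁵h_f/L) = √(9.81·0.105⁵·17.8/798) = 0.001671
ε/(3.7D) = 1.57×10^-5; √(3.17ν²L/(gD³h_f)) = 1.44×10^-4
Q = -0.965·0.001671·ln(1.600×10^-4) = 0.01410 m³/s
Check: V = 1.63 m/s, Re = 1.32×10^5, f = 0.01727, h_f = 17.7 m ≈ 17.8 m ✓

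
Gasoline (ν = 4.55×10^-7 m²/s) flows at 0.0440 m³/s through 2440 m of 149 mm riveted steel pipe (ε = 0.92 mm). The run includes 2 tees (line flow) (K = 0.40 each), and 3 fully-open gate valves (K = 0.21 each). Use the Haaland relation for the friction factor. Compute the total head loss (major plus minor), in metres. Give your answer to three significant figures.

H_L ≈ 174 m

V = 4Q/(πD²) = 2.523 m/s; V²/2g = 0.3245 m
Re = 8.26×10^5, ε/D = 0.00617 → f = 0.03256 (Haaland)
Major: h_f = f(L/D)·V²/2g = 0.03256·16376·0.3245 = 173.1 m
Minor: ΣK = 1.43; h_m = ΣK·V²/2g = 0.4641 m
Total H_L = 173.1 + 0.4641 = 173.5 m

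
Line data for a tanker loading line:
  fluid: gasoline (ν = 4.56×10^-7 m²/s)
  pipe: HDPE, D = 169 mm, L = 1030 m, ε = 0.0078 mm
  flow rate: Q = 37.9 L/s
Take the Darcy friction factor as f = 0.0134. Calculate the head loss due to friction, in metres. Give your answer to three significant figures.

h_f ≈ 11.9 m

V = 4Q/(πD²) = 4·0.0379/(π·0.169²) = 1.690 m/s
h_f = f(L/D)V²/(2g) = 0.01340·(1030/0.169)·1.690²/(2·9.81) = 11.88 m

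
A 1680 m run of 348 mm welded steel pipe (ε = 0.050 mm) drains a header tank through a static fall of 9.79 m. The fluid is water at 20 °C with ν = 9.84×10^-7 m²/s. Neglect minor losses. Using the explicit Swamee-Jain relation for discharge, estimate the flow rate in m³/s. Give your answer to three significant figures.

Swamee-Jain (Type II): Q = -0.965·√(gD⁵h_f/L)·ln[ε/(3.7D) + √(3.17ν²L/(gD³h_f))]
√(gD⁵h_f/L) = √(9.81·0.348⁵·9.79/1680) = 0.01708
ε/(3.7D) = 3.88×10^-5; √(3.17ν²L/(gD³h_f)) = 3.57×10^-5
Q = -0.965·0.01708·ln(7.453×10^-5) = 0.1567 m³/s
Check: V = 1.65 m/s, Re = 5.83×10^5, f = 0.01473, h_f = 9.84 m ≈ 9.79 m ✓

Q ≈ 0.157 m³/s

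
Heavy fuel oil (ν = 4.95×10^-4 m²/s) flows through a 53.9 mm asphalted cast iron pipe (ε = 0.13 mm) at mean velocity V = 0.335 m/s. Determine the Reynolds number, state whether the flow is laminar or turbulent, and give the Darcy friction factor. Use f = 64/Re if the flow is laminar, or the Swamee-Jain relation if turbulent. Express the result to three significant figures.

Re ≈ 36.5; laminar; f = 64/Re ≈ 1.75

Re = VD/ν = 0.3350·0.0539/4.95×10^-4 = 36.5
Re < 2300 → laminar → f = 64/Re = 1.754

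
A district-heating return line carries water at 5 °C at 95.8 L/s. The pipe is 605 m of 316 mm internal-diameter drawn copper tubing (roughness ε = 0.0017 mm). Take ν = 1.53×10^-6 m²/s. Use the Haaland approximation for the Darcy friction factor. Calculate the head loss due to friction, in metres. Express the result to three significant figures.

h_f ≈ 2.16 m

V = 4Q/(πD²) = 4·0.0958/(π·0.316²) = 1.222 m/s
Re = VD/ν = 1.222·0.316/1.53×10^-6 = 2.52×10^5 → turbulent
ε/D = 0.0017/316 = 5.38×10^-6
Haaland: f = 0.01486
h_f = f(L/D)V²/(2g) = 0.01486·(605/0.316)·1.222²/(2·9.81) = 2.163 m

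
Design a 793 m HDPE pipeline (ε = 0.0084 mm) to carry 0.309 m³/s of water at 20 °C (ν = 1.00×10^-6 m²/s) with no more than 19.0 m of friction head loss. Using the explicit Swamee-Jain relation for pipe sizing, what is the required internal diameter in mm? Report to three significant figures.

Swamee-Jain (Type III): D = 0.66·[ε^1.25·(LQ²/(gh_f))^4.75 + ν·Q^9.4·(L/(gh_f))^5.2]^0.04
LQ²/(gh_f) = 0.4062; L/(gh_f) = 4.255
Term 1 = ε^1.25·(…)^4.75 = 6.27×10^-9; Term 2 = ν·Q^9.4·(…)^5.2 = 2.99×10^-8
D = 0.66·(6.27×10^-9 + 2.99×10^-8)^0.04 = 0.3326 m = 333 mm
Check: V = 3.56 m/s, Re = 1.18×10^6, f = 0.01193, h_f = 18.4 m ≈ 19.0 m ✓

D ≈ 333 mm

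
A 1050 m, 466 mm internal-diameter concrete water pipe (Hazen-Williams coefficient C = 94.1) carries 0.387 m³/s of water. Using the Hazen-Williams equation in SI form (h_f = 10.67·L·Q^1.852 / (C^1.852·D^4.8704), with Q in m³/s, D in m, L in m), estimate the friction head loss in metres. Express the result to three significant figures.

h_f ≈ 17.6 m

h_f = 10.67·1050·0.387^1.852 / (94.1^1.852·0.466^4.8704) = 17.61 m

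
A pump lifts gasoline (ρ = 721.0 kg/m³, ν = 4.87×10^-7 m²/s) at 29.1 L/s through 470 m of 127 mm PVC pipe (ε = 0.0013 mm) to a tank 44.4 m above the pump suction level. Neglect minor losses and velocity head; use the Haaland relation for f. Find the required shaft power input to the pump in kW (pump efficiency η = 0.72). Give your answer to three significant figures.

V = 4Q/(πD²) = 2.297 m/s; Re = 5.99×10^5; ε/D = 1.02×10^-5; f = 0.01278
h_f = f(L/D)V²/2g = 12.72 m
Total head H = z + h_f = 44.4 + 12.72 = 57.12 m
P_hyd = ρgQH = 721.0·9.81·0.0291·57.12 = 11.76 kW
P_shaft = P_hyd/η = 11.76/0.72 = 16.33 kW

P_shaft ≈ 16.3 kW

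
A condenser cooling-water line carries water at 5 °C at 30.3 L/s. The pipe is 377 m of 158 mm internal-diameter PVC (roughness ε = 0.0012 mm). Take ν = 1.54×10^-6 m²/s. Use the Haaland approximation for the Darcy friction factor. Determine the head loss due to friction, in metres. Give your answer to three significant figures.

h_f ≈ 4.72 m

V = 4Q/(πD²) = 4·0.0303/(π·0.158²) = 1.545 m/s
Re = VD/ν = 1.545·0.158/1.54×10^-6 = 1.59×10^5 → turbulent
ε/D = 0.0012/158 = 7.59×10^-6
Haaland: f = 0.01626
h_f = f(L/D)V²/(2g) = 0.01626·(377/0.158)·1.545²/(2·9.81) = 4.723 m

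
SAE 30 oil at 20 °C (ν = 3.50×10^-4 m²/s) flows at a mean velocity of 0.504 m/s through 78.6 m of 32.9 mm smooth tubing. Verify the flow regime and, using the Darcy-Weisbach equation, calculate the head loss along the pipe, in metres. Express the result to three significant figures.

h_f ≈ 41.8 m

Re = VD/ν = 0.504·0.03290/3.50×10^-4 = 47.4 → laminar (Re < 2300)
f = 64/Re = 1.351
h_f = f(L/D)V²/(2g) = 1.351·(78.6/0.03290)·0.504²/(2·9.81) = 41.78 m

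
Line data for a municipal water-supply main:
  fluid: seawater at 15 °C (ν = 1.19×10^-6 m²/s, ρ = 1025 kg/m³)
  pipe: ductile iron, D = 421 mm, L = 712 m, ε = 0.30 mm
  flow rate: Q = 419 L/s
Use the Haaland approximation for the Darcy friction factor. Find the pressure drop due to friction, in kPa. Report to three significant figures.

Δp ≈ 145 kPa

V = 4Q/(πD²) = 4·0.419/(π·0.421²) = 3.010 m/s
Re = VD/ν = 3.010·0.421/1.19×10^-6 = 1.06×10^6 → turbulent
ε/D = 0.30/421 = 7.13×10^-4
Haaland: f = 0.01847
h_f = f(L/D)V²/(2g) = 0.01847·(712/0.421)·3.010²/(2·9.81) = 14.42 m
Δp = ρg·h_f = 1025·9.81·14.42 = 145.0 kPa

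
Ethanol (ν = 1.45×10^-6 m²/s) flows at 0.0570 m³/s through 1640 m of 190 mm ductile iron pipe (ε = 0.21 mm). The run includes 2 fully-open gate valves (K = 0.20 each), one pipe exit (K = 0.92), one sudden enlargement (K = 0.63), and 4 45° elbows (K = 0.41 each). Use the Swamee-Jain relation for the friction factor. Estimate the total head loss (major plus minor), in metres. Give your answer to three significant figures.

H_L ≈ 38.6 m

V = 4Q/(πD²) = 2.010 m/s; V²/2g = 0.2060 m
Re = 2.63×10^5, ε/D = 0.00111 → f = 0.02129 (Swamee-Jain)
Major: h_f = f(L/D)·V²/2g = 0.02129·8632·0.2060 = 37.86 m
Minor: ΣK = 3.59; h_m = ΣK·V²/2g = 0.7395 m
Total H_L = 37.86 + 0.7395 = 38.60 m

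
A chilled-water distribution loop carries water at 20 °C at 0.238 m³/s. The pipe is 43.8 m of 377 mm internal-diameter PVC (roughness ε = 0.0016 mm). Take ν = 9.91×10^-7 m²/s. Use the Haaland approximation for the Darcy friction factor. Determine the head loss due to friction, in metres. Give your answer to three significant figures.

V = 4Q/(πD²) = 4·0.238/(π·0.377²) = 2.132 m/s
Re = VD/ν = 2.132·0.377/9.91×10^-7 = 8.11×10^5 → turbulent
ε/D = 0.0016/377 = 4.24×10^-6
Haaland: f = 0.01207
h_f = f(L/D)V²/(2g) = 0.01207·(43.8/0.377)·2.132²/(2·9.81) = 0.3248 m

h_f ≈ 0.325 m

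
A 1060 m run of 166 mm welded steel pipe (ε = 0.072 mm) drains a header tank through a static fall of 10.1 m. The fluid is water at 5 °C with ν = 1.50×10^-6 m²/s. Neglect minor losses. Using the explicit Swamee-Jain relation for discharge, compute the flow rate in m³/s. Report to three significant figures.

Q ≈ 0.0275 m³/s

Swamee-Jain (Type II): Q = -0.965·√(gD⁵h_f/L)·ln[ε/(3.7D) + √(3.17ν²L/(gD³h_f))]
√(gD⁵h_f/L) = √(9.81·0.166⁵·10.1/1060) = 0.003433
ε/(3.7D) = 1.17×10^-4; √(3.17ν²L/(gD³h_f)) = 1.29×10^-4
Q = -0.965·0.003433·ln(2.464×10^-4) = 0.02752 m³/s
Check: V = 1.27 m/s, Re = 1.41×10^5, f = 0.01928, h_f = 10.1 m ≈ 10.1 m ✓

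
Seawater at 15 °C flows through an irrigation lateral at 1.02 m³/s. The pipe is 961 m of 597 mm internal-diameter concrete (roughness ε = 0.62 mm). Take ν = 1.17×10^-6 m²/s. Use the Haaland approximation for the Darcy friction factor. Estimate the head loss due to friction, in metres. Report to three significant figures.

h_f ≈ 21.8 m

V = 4Q/(πD²) = 4·1.02/(π·0.597²) = 3.644 m/s
Re = VD/ν = 3.644·0.597/1.17×10^-6 = 1.86×10^6 → turbulent
ε/D = 0.62/597 = 0.00104
Haaland: f = 0.02000
h_f = f(L/D)V²/(2g) = 0.02000·(961/0.597)·3.644²/(2·9.81) = 21.78 m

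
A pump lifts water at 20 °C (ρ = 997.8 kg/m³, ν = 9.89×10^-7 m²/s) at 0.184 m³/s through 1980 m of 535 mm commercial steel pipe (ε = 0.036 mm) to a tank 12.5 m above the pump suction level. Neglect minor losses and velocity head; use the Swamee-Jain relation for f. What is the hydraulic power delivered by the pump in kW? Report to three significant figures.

P_hyd ≈ 25.8 kW

V = 4Q/(πD²) = 0.8185 m/s; Re = 4.43×10^5; ε/D = 6.73×10^-5; f = 0.01429
h_f = f(L/D)V²/2g = 1.806 m
Total head H = z + h_f = 12.5 + 1.806 = 14.31 m
P_hyd = ρgQH = 997.8·9.81·0.184·14.31 = 25.77 kW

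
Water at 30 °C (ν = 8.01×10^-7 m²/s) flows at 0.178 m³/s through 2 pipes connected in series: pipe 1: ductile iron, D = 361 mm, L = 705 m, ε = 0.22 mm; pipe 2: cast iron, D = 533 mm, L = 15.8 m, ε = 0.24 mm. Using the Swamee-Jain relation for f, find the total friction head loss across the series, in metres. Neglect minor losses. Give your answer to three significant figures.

Pipe 1: V = 1.739 m/s, Re = 7.84×10^5, ε/D = 6.09×10^-4, f = 0.01812, h_1 = f(L/D)V²/2g = 5.456 m
Pipe 2: V = 0.7978 m/s, Re = 5.31×10^5, ε/D = 4.50×10^-4, f = 0.01740, h_2 = f(L/D)V²/2g = 0.01673 m
Series → Q common, losses add: H = Σh = 5.472 m

H ≈ 5.47 m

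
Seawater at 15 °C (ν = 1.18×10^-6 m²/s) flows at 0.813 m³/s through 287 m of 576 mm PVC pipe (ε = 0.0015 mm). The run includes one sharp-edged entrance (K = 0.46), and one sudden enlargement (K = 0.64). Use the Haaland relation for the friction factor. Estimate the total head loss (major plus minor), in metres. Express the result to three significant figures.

V = 4Q/(πD²) = 3.120 m/s; V²/2g = 0.4961 m
Re = 1.52×10^6, ε/D = 2.60×10^-6 → f = 0.01086 (Haaland)
Major: h_f = f(L/D)·V²/2g = 0.01086·498.3·0.4961 = 2.686 m
Minor: ΣK = 1.10; h_m = ΣK·V²/2g = 0.5458 m
Total H_L = 2.686 + 0.5458 = 3.232 m

H_L ≈ 3.23 m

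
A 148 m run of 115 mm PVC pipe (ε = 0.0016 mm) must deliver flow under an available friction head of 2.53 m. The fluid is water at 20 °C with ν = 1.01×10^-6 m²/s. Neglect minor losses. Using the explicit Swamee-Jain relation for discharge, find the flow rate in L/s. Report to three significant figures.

Q ≈ 16.1 L/s

Swamee-Jain (Type II): Q = -0.965·√(gD⁵h_f/L)·ln[ε/(3.7D) + √(3.17ν²L/(gD³h_f))]
√(gD⁵h_f/L) = √(9.81·0.115⁵·2.53/148) = 0.001837
ε/(3.7D) = 3.76×10^-6; √(3.17ν²L/(gD³h_f)) = 1.13×10^-4
Q = -0.965·0.001837·ln(1.164×10^-4) = 0.01605 m³/s
Check: V = 1.55 m/s, Re = 1.76×10^5, f = 0.01604, h_f = 2.51 m ≈ 2.53 m ✓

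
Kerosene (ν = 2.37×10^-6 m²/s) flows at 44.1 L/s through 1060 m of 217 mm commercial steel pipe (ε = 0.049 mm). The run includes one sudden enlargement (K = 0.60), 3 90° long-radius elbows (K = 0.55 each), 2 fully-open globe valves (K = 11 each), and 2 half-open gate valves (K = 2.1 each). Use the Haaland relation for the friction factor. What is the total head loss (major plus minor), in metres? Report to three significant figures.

V = 4Q/(πD²) = 1.192 m/s; V²/2g = 0.07247 m
Re = 1.09×10^5, ε/D = 2.26×10^-4 → f = 0.01859 (Haaland)
Major: h_f = f(L/D)·V²/2g = 0.01859·4885·0.07247 = 6.580 m
Minor: ΣK = 28.4; h_m = ΣK·V²/2g = 2.062 m
Total H_L = 6.580 + 2.062 = 8.642 m

H_L ≈ 8.64 m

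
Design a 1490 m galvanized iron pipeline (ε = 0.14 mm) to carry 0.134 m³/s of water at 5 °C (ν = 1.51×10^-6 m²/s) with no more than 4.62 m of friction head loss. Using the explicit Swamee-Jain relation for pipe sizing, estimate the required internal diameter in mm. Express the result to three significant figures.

D ≈ 390 mm

Swamee-Jain (Type III): D = 0.66·[ε^1.25·(LQ²/(gh_f))^4.75 + ν·Q^9.4·(L/(gh_f))^5.2]^0.04
LQ²/(gh_f) = 0.5903; L/(gh_f) = 32.88
Term 1 = ε^1.25·(…)^4.75 = 1.25×10^-6; Term 2 = ν·Q^9.4·(…)^5.2 = 7.27×10^-7
D = 0.66·(1.25×10^-6 + 7.27×10^-7)^0.04 = 0.3903 m = 390 mm
Check: V = 1.12 m/s, Re = 2.90×10^5, f = 0.01751, h_f = 4.28 m ≈ 4.62 m ✓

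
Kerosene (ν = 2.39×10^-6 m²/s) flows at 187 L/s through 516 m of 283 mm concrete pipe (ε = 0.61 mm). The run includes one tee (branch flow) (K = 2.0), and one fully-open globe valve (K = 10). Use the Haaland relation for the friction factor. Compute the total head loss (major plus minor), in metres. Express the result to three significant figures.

H_L ≈ 25.4 m

V = 4Q/(πD²) = 2.973 m/s; V²/2g = 0.4505 m
Re = 3.52×10^5, ε/D = 0.00216 → f = 0.02437 (Haaland)
Major: h_f = f(L/D)·V²/2g = 0.02437·1823·0.4505 = 20.02 m
Minor: ΣK = 12.0; h_m = ΣK·V²/2g = 5.406 m
Total H_L = 20.02 + 5.406 = 25.42 m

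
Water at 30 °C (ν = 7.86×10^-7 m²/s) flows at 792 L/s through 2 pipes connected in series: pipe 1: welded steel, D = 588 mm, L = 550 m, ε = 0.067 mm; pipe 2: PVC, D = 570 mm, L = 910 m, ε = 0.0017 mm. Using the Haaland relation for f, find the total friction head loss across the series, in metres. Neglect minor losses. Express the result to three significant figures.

Pipe 1: V = 2.917 m/s, Re = 2.18×10^6, ε/D = 1.14×10^-4, f = 0.01293, h_1 = f(L/D)V²/2g = 5.242 m
Pipe 2: V = 3.104 m/s, Re = 2.25×10^6, ε/D = 2.98×10^-6, f = 0.01024, h_2 = f(L/D)V²/2g = 8.028 m
Series → Q common, losses add: H = Σh = 13.27 m

H ≈ 13.3 m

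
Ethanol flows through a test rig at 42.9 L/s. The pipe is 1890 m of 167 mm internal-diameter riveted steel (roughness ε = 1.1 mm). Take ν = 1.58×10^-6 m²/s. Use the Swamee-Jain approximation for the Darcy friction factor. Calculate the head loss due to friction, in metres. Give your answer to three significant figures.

V = 4Q/(πD²) = 4·0.0429/(π·0.167²) = 1.959 m/s
Re = VD/ν = 1.959·0.167/1.58×10^-6 = 2.07×10^5 → turbulent
ε/D = 1.1/167 = 0.00659
Swamee-Jain: f = 0.03362
h_f = f(L/D)V²/(2g) = 0.03362·(1890/0.167)·1.959²/(2·9.81) = 74.38 m

h_f ≈ 74.4 m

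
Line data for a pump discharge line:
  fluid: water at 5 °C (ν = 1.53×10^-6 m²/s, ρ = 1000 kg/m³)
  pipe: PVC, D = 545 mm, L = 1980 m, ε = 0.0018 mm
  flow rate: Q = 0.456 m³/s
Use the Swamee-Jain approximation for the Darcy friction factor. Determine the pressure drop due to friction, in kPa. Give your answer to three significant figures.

V = 4Q/(πD²) = 4·0.456/(π·0.545²) = 1.955 m/s
Re = VD/ν = 1.955·0.545/1.53×10^-6 = 6.96×10^5 → turbulent
ε/D = 0.0018/545 = 3.30×10^-6
Swamee-Jain: f = 0.01241
h_f = f(L/D)V²/(2g) = 0.01241·(1980/0.545)·1.955²/(2·9.81) = 8.783 m
Δp = ρg·h_f = 1000·9.81·8.783 = 86.16 kPa

Δp ≈ 86.2 kPa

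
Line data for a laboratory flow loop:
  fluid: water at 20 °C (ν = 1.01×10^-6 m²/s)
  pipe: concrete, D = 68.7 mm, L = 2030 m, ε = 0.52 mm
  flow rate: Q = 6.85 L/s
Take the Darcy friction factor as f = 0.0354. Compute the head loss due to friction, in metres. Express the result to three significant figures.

V = 4Q/(πD²) = 4·0.00685/(π·0.0687²) = 1.848 m/s
h_f = f(L/D)V²/(2g) = 0.03540·(2030/0.0687)·1.848²/(2·9.81) = 182.1 m

h_f ≈ 182 m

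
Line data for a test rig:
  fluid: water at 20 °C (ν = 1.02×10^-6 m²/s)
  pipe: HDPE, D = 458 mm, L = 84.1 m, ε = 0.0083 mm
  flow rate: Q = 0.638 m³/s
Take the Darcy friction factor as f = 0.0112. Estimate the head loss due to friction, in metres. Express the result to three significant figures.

V = 4Q/(πD²) = 4·0.638/(π·0.458²) = 3.873 m/s
h_f = f(L/D)V²/(2g) = 0.01120·(84.1/0.458)·3.873²/(2·9.81) = 1.572 m

h_f ≈ 1.57 m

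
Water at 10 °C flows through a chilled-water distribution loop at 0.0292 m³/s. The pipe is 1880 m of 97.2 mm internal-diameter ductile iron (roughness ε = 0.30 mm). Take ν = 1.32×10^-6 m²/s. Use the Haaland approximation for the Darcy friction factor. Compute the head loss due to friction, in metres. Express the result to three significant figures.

h_f ≈ 410 m

V = 4Q/(πD²) = 4·0.0292/(π·0.0972²) = 3.935 m/s
Re = VD/ν = 3.935·0.0972/1.32×10^-6 = 2.90×10^5 → turbulent
ε/D = 0.30/97.2 = 0.00309
Haaland: f = 0.02684
h_f = f(L/D)V²/(2g) = 0.02684·(1880/0.0972)·3.935²/(2·9.81) = 409.7 m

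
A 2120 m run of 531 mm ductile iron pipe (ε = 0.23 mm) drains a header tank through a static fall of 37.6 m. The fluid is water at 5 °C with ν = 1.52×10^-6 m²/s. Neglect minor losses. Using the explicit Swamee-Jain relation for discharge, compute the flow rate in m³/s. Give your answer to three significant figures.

Q ≈ 0.738 m³/s

Swamee-Jain (Type II): Q = -0.965·√(gD⁵h_f/L)·ln[ε/(3.7D) + √(3.17ν²L/(gD³h_f))]
√(gD⁵h_f/L) = √(9.81·0.531⁵·37.6/2120) = 0.08570
ε/(3.7D) = 1.17×10^-4; √(3.17ν²L/(gD³h_f)) = 1.68×10^-5
Q = -0.965·0.08570·ln(1.338×10^-4) = 0.7376 m³/s
Check: V = 3.33 m/s, Re = 1.16×10^6, f = 0.01675, h_f = 37.8 m ≈ 37.6 m ✓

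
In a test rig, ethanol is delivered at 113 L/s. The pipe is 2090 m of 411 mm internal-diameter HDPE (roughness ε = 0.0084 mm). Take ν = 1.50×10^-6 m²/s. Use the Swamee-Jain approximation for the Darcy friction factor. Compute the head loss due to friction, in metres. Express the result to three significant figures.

h_f ≈ 2.87 m

V = 4Q/(πD²) = 4·0.113/(π·0.411²) = 0.8517 m/s
Re = VD/ν = 0.8517·0.411/1.50×10^-6 = 2.33×10^5 → turbulent
ε/D = 0.0084/411 = 2.04×10^-5
Swamee-Jain: f = 0.01528
h_f = f(L/D)V²/(2g) = 0.01528·(2090/0.411)·0.8517²/(2·9.81) = 2.873 m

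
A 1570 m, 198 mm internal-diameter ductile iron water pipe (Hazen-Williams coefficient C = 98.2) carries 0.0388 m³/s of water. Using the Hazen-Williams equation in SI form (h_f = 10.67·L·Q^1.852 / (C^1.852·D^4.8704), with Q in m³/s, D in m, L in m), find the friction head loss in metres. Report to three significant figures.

h_f ≈ 22.2 m

h_f = 10.67·1570·0.0388^1.852 / (98.2^1.852·0.198^4.8704) = 22.22 m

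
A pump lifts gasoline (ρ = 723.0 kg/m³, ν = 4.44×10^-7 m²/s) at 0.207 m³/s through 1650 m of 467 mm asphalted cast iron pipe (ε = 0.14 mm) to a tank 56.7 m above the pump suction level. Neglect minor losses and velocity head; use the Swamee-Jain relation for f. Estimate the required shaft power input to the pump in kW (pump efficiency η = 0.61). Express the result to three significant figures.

P_shaft ≈ 146 kW

V = 4Q/(πD²) = 1.209 m/s; Re = 1.27×10^6; ε/D = 3.00×10^-4; f = 0.01561
h_f = f(L/D)V²/2g = 4.104 m
Total head H = z + h_f = 56.7 + 4.104 = 60.80 m
P_hyd = ρgQH = 723.0·9.81·0.207·60.80 = 89.27 kW
P_shaft = P_hyd/η = 89.27/0.61 = 146.3 kW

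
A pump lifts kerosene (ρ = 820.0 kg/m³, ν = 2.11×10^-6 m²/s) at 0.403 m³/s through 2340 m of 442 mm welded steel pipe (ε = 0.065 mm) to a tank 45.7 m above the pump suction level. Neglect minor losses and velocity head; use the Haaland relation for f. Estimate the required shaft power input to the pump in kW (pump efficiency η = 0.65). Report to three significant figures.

V = 4Q/(πD²) = 2.626 m/s; Re = 5.50×10^5; ε/D = 1.47×10^-4; f = 0.01464
h_f = f(L/D)V²/2g = 27.24 m
Total head H = z + h_f = 45.7 + 27.24 = 72.94 m
P_hyd = ρgQH = 820.0·9.81·0.403·72.94 = 236.5 kW
P_shaft = P_hyd/η = 236.5/0.65 = 363.8 kW

P_shaft ≈ 364 kW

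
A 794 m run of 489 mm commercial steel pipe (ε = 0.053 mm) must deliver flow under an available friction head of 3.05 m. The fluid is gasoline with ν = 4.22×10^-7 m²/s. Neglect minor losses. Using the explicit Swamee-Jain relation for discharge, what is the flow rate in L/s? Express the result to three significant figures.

Swamee-Jain (Type II): Q = -0.965·√(gD⁵h_f/L)·ln[ε/(3.7D) + √(3.17ν²L/(gD³h_f))]
√(gD⁵h_f/L) = √(9.81·0.489⁵·3.05/794) = 0.03246
ε/(3.7D) = 2.93×10^-5; √(3.17ν²L/(gD³h_f)) = 1.13×10^-5
Q = -0.965·0.03246·ln(4.061×10^-5) = 0.3167 m³/s
Check: V = 1.69 m/s, Re = 1.95×10^6, f = 0.01304, h_f = 3.07 m ≈ 3.05 m ✓

Q ≈ 317 L/s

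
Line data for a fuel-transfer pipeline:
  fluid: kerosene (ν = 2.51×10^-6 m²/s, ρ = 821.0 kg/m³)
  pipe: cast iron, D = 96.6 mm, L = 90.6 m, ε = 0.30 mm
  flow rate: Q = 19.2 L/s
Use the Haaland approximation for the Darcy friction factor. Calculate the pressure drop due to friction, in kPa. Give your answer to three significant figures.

Δp ≈ 73.0 kPa

V = 4Q/(πD²) = 4·0.0192/(π·0.0966²) = 2.620 m/s
Re = VD/ν = 2.620·0.0966/2.51×10^-6 = 1.01×10^5 → turbulent
ε/D = 0.30/96.6 = 0.00311
Haaland: f = 0.02761
h_f = f(L/D)V²/(2g) = 0.02761·(90.6/0.0966)·2.620²/(2·9.81) = 9.058 m
Δp = ρg·h_f = 821.0·9.81·9.058 = 72.96 kPa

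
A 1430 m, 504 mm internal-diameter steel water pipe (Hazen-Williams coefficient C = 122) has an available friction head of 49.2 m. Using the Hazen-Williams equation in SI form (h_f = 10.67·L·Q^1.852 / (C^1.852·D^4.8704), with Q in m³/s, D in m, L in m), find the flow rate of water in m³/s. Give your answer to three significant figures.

Rearranging: Q = [h_f·C^1.852·D^4.8704 / (10.67·L)]^(1/1.852)
Q = [49.2·122^1.852·0.504^4.8704 / (10.67·1430)]^0.540 = 0.9088 m³/s

Q ≈ 0.909 m³/s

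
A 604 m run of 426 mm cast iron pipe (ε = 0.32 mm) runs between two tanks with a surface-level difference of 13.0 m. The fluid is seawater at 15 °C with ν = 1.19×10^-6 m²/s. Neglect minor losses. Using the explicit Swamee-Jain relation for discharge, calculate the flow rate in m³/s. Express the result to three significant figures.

Q ≈ 0.442 m³/s

Swamee-Jain (Type II): Q = -0.965·√(gD⁵h_f/L)·ln[ε/(3.7D) + √(3.17ν²L/(gD³h_f))]
√(gD⁵h_f/L) = √(9.81·0.426⁵·13.0/604) = 0.05443
ε/(3.7D) = 2.03×10^-4; √(3.17ν²L/(gD³h_f)) = 1.66×10^-5
Q = -0.965·0.05443·ln(2.196×10^-4) = 0.4424 m³/s
Check: V = 3.10 m/s, Re = 1.11×10^6, f = 0.01876, h_f = 13.1 m ≈ 13.0 m ✓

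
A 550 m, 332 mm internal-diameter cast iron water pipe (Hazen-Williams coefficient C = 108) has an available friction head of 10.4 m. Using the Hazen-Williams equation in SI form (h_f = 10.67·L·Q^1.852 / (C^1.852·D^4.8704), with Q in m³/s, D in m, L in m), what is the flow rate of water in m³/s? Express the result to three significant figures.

Q ≈ 0.194 m³/s

Rearranging: Q = [h_f·C^1.852·D^4.8704 / (10.67·L)]^(1/1.852)
Q = [10.4·108^1.852·0.332^4.8704 / (10.67·550)]^0.540 = 0.1943 m³/s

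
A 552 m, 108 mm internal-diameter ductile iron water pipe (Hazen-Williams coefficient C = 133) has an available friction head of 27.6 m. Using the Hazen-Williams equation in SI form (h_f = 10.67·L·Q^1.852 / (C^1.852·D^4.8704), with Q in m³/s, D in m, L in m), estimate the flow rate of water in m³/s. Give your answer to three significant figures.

Rearranging: Q = [h_f·C^1.852·D^4.8704 / (10.67·L)]^(1/1.852)
Q = [27.6·133^1.852·0.108^4.8704 / (10.67·552)]^0.540 = 0.02110 m³/s

Q ≈ 0.0211 m³/s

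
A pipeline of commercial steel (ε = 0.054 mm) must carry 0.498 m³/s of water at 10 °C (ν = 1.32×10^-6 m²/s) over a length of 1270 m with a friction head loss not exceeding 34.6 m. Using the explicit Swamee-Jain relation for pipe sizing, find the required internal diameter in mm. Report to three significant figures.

D ≈ 405 mm

Swamee-Jain (Type III): D = 0.66·[ε^1.25·(LQ²/(gh_f))^4.75 + ν·Q^9.4·(L/(gh_f))^5.2]^0.04
LQ²/(gh_f) = 0.9279; L/(gh_f) = 3.742
Term 1 = ε^1.25·(…)^4.75 = 3.24×10^-6; Term 2 = ν·Q^9.4·(…)^5.2 = 1.80×10^-6
D = 0.66·(3.24×10^-6 + 1.80×10^-6)^0.04 = 0.4052 m = 405 mm
Check: V = 3.86 m/s, Re = 1.19×10^6, f = 0.01381, h_f = 32.9 m ≈ 34.6 m ✓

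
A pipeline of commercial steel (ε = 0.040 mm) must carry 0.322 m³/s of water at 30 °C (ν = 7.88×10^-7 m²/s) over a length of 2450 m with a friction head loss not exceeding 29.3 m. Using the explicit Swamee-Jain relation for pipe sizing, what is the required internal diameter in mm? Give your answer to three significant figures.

D ≈ 397 mm

Swamee-Jain (Type III): D = 0.66·[ε^1.25·(LQ²/(gh_f))^4.75 + ν·Q^9.4·(L/(gh_f))^5.2]^0.04
LQ²/(gh_f) = 0.8838; L/(gh_f) = 8.524
Term 1 = ε^1.25·(…)^4.75 = 1.77×10^-6; Term 2 = ν·Q^9.4·(…)^5.2 = 1.29×10^-6
D = 0.66·(1.77×10^-6 + 1.29×10^-6)^0.04 = 0.3971 m = 397 mm
Check: V = 2.60 m/s, Re = 1.31×10^6, f = 0.01324, h_f = 28.1 m ≈ 29.3 m ✓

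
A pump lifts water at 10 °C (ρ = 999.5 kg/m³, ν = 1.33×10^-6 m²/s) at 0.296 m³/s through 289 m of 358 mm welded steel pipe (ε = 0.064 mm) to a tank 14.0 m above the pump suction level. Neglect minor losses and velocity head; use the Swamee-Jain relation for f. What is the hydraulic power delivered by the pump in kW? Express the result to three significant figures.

P_hyd ≈ 55.9 kW

V = 4Q/(πD²) = 2.941 m/s; Re = 7.92×10^5; ε/D = 1.79×10^-4; f = 0.01476
h_f = f(L/D)V²/2g = 5.250 m
Total head H = z + h_f = 14.0 + 5.250 = 19.25 m
P_hyd = ρgQH = 999.5·9.81·0.296·19.25 = 55.87 kW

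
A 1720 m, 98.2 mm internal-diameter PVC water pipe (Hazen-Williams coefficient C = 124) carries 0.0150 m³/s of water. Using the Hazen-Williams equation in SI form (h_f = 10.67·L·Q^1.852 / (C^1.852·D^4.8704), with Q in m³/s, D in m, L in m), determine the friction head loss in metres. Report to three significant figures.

h_f ≈ 82.7 m

h_f = 10.67·1720·0.0150^1.852 / (124^1.852·0.0982^4.8704) = 82.72 m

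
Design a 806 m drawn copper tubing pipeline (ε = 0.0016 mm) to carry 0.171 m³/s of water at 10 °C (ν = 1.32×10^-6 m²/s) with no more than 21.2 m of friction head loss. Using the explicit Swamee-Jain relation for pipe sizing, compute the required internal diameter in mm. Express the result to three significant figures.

D ≈ 262 mm

Swamee-Jain (Type III): D = 0.66·[ε^1.25·(LQ²/(gh_f))^4.75 + ν·Q^9.4·(L/(gh_f))^5.2]^0.04
LQ²/(gh_f) = 0.1133; L/(gh_f) = 3.876
Term 1 = ε^1.25·(…)^4.75 = 1.83×10^-12; Term 2 = ν·Q^9.4·(…)^5.2 = 9.33×10^-11
D = 0.66·(1.83×10^-12 + 9.33×10^-11)^0.04 = 0.2622 m = 262 mm
Check: V = 3.17 m/s, Re = 6.29×10^5, f = 0.01268, h_f = 19.9 m ≈ 21.2 m ✓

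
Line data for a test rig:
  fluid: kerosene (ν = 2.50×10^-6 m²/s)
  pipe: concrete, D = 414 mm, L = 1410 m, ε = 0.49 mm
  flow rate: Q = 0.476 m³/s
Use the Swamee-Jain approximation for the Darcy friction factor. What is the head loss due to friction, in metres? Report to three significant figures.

h_f ≈ 45.7 m

V = 4Q/(πD²) = 4·0.476/(π·0.414²) = 3.536 m/s
Re = VD/ν = 3.536·0.414/2.50×10^-6 = 5.86×10^5 → turbulent
ε/D = 0.49/414 = 0.00118
Swamee-Jain: f = 0.02103
h_f = f(L/D)V²/(2g) = 0.02103·(1410/0.414)·3.536²/(2·9.81) = 45.65 m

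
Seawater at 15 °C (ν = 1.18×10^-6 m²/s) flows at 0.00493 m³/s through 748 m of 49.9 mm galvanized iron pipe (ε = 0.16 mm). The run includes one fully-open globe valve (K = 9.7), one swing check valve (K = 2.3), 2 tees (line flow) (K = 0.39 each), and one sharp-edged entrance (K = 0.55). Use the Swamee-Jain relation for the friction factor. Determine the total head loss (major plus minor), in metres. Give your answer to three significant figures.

H_L ≈ 141 m

V = 4Q/(πD²) = 2.521 m/s; V²/2g = 0.3239 m
Re = 1.07×10^5, ε/D = 0.00321 → f = 0.02808 (Swamee-Jain)
Major: h_f = f(L/D)·V²/2g = 0.02808·14990·0.3239 = 136.3 m
Minor: ΣK = 13.3; h_m = ΣK·V²/2g = 4.318 m
Total H_L = 136.3 + 4.318 = 140.7 m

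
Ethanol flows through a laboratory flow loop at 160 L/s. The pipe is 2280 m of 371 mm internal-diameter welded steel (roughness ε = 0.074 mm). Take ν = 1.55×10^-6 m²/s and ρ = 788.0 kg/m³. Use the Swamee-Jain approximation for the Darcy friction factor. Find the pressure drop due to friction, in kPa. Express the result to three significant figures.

V = 4Q/(πD²) = 4·0.160/(π·0.371²) = 1.480 m/s
Re = VD/ν = 1.480·0.371/1.55×10^-6 = 3.54×10^5 → turbulent
ε/D = 0.074/371 = 1.99×10^-4
Swamee-Jain: f = 0.01602
h_f = f(L/D)V²/(2g) = 0.01602·(2280/0.371)·1.480²/(2·9.81) = 10.99 m
Δp = ρg·h_f = 788.0·9.81·10.99 = 84.97 kPa

Δp ≈ 85.0 kPa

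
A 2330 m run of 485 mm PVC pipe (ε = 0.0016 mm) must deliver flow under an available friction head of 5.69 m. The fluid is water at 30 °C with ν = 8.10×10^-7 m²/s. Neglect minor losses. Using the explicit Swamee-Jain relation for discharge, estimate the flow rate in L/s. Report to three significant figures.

Q ≈ 256 L/s

Swamee-Jain (Type II): Q = -0.965·√(gD⁵h_f/L)·ln[ε/(3.7D) + √(3.17ν²L/(gD³h_f))]
√(gD⁵h_f/L) = √(9.81·0.485⁵·5.69/2330) = 0.02536
ε/(3.7D) = 8.92×10^-7; √(3.17ν²L/(gD³h_f)) = 2.76×10^-5
Q = -0.965·0.02536·ln(2.848×10^-5) = 0.2561 m³/s
Check: V = 1.39 m/s, Re = 8.30×10^5, f = 0.01205, h_f = 5.67 m ≈ 5.69 m ✓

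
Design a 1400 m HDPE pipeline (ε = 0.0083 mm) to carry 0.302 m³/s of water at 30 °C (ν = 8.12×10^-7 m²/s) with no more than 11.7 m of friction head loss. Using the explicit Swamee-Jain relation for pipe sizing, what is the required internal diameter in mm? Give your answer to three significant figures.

D ≈ 406 mm

Swamee-Jain (Type III): D = 0.66·[ε^1.25·(LQ²/(gh_f))^4.75 + ν·Q^9.4·(L/(gh_f))^5.2]^0.04
LQ²/(gh_f) = 1.112; L/(gh_f) = 12.20
Term 1 = ε^1.25·(…)^4.75 = 7.39×10^-7; Term 2 = ν·Q^9.4·(…)^5.2 = 4.68×10^-6
D = 0.66·(7.39×10^-7 + 4.68×10^-6)^0.04 = 0.4064 m = 406 mm
Check: V = 2.33 m/s, Re = 1.17×10^6, f = 0.01184, h_f = 11.3 m ≈ 11.7 m ✓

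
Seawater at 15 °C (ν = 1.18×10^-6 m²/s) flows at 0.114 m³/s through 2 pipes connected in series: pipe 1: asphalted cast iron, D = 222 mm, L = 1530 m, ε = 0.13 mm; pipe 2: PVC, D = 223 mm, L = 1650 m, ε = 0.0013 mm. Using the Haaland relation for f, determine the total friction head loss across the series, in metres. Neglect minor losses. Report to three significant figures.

Pipe 1: V = 2.945 m/s, Re = 5.54×10^5, ε/D = 5.86×10^-4, f = 0.01803, h_1 = f(L/D)V²/2g = 54.94 m
Pipe 2: V = 2.919 m/s, Re = 5.52×10^5, ε/D = 5.83×10^-6, f = 0.01291, h_2 = f(L/D)V²/2g = 41.46 m
Series → Q common, losses add: H = Σh = 96.40 m

H ≈ 96.4 m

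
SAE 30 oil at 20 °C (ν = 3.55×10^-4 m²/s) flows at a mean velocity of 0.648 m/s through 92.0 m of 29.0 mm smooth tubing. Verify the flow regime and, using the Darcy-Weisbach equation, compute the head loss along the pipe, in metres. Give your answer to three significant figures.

h_f ≈ 82.1 m

Re = VD/ν = 0.648·0.02900/3.55×10^-4 = 52.9 → laminar (Re < 2300)
f = 64/Re = 1.209
h_f = f(L/D)V²/(2g) = 1.209·(92.0/0.02900)·0.648²/(2·9.81) = 82.09 m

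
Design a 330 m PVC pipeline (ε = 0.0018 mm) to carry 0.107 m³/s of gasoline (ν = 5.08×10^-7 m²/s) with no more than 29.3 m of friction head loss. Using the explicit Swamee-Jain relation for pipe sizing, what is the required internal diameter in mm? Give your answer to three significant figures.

Swamee-Jain (Type III): D = 0.66·[ε^1.25·(LQ²/(gh_f))^4.75 + ν·Q^9.4·(L/(gh_f))^5.2]^0.04
LQ²/(gh_f) = 0.01314; L/(gh_f) = 1.148
Term 1 = ε^1.25·(…)^4.75 = 7.64×10^-17; Term 2 = ν·Q^9.4·(…)^5.2 = 7.83×10^-16
D = 0.66·(7.64×10^-17 + 7.83×10^-16)^0.04 = 0.1648 m = 165 mm
Check: V = 5.02 m/s, Re = 1.63×10^6, f = 0.01107, h_f = 28.4 m ≈ 29.3 m ✓

D ≈ 165 mm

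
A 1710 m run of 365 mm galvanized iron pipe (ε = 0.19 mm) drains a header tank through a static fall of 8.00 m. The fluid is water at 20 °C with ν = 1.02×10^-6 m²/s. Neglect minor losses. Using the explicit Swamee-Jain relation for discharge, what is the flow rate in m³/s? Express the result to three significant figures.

Swamee-Jain (Type II): Q = -0.965·√(gD⁵h_f/L)·ln[ε/(3.7D) + √(3.17ν²L/(gD³h_f))]
√(gD⁵h_f/L) = √(9.81·0.365⁵·8.00/1710) = 0.01724
ε/(3.7D) = 1.41×10^-4; √(3.17ν²L/(gD³h_f)) = 3.84×10^-5
Q = -0.965·0.01724·ln(1.791×10^-4) = 0.1436 m³/s
Check: V = 1.37 m/s, Re = 4.91×10^5, f = 0.01792, h_f = 8.05 m ≈ 8.00 m ✓

Q ≈ 0.144 m³/s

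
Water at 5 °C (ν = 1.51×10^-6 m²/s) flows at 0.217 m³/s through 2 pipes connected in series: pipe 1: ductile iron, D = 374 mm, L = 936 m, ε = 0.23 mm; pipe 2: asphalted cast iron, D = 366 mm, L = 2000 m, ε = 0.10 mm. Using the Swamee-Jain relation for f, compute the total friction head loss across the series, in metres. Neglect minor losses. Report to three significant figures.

H ≈ 28.3 m

Pipe 1: V = 1.975 m/s, Re = 4.89×10^5, ε/D = 6.15×10^-4, f = 0.01848, h_1 = f(L/D)V²/2g = 9.196 m
Pipe 2: V = 2.063 m/s, Re = 5.00×10^5, ε/D = 2.73×10^-4, f = 0.01616, h_2 = f(L/D)V²/2g = 19.14 m
Series → Q common, losses add: H = Σh = 28.34 m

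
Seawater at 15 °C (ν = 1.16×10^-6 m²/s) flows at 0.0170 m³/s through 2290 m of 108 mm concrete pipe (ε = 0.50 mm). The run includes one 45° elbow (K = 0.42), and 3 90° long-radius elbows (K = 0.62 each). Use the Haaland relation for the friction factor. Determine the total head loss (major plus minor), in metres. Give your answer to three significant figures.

V = 4Q/(πD²) = 1.856 m/s; V²/2g = 0.1755 m
Re = 1.73×10^5, ε/D = 0.00463 → f = 0.03026 (Haaland)
Major: h_f = f(L/D)·V²/2g = 0.03026·21204·0.1755 = 112.6 m
Minor: ΣK = 2.28; h_m = ΣK·V²/2g = 0.4002 m
Total H_L = 112.6 + 0.4002 = 113.0 m

H_L ≈ 113 m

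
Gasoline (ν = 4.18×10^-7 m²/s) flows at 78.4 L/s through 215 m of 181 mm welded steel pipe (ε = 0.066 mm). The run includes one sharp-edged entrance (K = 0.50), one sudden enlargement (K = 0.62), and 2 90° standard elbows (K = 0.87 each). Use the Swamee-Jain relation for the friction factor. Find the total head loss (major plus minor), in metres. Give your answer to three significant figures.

V = 4Q/(πD²) = 3.047 m/s; V²/2g = 0.4732 m
Re = 1.32×10^6, ε/D = 3.65×10^-4 → f = 0.01615 (Swamee-Jain)
Major: h_f = f(L/D)·V²/2g = 0.01615·1188·0.4732 = 9.079 m
Minor: ΣK = 2.86; h_m = ΣK·V²/2g = 1.353 m
Total H_L = 9.079 + 1.353 = 10.43 m

H_L ≈ 10.4 m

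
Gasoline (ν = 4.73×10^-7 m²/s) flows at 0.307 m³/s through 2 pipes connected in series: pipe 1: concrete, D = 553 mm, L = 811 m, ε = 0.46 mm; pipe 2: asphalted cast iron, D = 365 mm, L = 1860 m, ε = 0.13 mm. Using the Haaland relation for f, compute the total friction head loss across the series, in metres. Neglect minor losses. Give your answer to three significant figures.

Pipe 1: V = 1.278 m/s, Re = 1.49×10^6, ε/D = 8.32×10^-4, f = 0.01903, h_1 = f(L/D)V²/2g = 2.324 m
Pipe 2: V = 2.934 m/s, Re = 2.26×10^6, ε/D = 3.56×10^-4, f = 0.01578, h_2 = f(L/D)V²/2g = 35.29 m
Series → Q common, losses add: H = Σh = 37.62 m

H ≈ 37.6 m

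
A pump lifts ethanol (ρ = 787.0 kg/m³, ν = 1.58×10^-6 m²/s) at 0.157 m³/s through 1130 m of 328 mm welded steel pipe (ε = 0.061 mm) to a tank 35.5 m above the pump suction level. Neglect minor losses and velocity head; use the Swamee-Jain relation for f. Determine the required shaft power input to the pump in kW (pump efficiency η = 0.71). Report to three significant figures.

P_shaft ≈ 76.9 kW

V = 4Q/(πD²) = 1.858 m/s; Re = 3.86×10^5; ε/D = 1.86×10^-4; f = 0.01576
h_f = f(L/D)V²/2g = 9.556 m
Total head H = z + h_f = 35.5 + 9.556 = 45.06 m
P_hyd = ρgQH = 787.0·9.81·0.157·45.06 = 54.61 kW
P_shaft = P_hyd/η = 54.61/0.71 = 76.92 kW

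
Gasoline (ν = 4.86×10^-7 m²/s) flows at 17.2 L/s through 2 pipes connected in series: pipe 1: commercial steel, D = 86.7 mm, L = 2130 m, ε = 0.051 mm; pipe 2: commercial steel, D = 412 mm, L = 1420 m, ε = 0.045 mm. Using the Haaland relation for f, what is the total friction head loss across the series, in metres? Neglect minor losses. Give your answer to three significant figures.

Pipe 1: V = 2.913 m/s, Re = 5.20×10^5, ε/D = 5.88×10^-4, f = 0.01809, h_1 = f(L/D)V²/2g = 192.3 m
Pipe 2: V = 0.1290 m/s, Re = 1.09×10^5, ε/D = 1.09×10^-4, f = 0.01801, h_2 = f(L/D)V²/2g = 0.05266 m
Series → Q common, losses add: H = Σh = 192.3 m

H ≈ 192 m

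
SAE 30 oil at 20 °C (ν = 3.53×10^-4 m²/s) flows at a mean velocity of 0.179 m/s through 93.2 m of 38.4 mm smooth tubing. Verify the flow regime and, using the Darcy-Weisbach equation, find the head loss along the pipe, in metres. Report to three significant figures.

h_f ≈ 13.0 m

Re = VD/ν = 0.179·0.03840/3.53×10^-4 = 19.5 → laminar (Re < 2300)
f = 64/Re = 3.287
h_f = f(L/D)V²/(2g) = 3.287·(93.2/0.03840)·0.179²/(2·9.81) = 13.03 m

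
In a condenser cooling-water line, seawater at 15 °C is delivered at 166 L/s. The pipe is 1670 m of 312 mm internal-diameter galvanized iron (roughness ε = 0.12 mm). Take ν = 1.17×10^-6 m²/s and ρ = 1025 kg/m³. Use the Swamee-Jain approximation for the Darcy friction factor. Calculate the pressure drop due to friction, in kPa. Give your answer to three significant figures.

Δp ≈ 218 kPa

V = 4Q/(πD²) = 4·0.166/(π·0.312²) = 2.171 m/s
Re = VD/ν = 2.171·0.312/1.17×10^-6 = 5.79×10^5 → turbulent
ε/D = 0.12/312 = 3.85×10^-4
Swamee-Jain: f = 0.01687
h_f = f(L/D)V²/(2g) = 0.01687·(1670/0.312)·2.171²/(2·9.81) = 21.69 m
Δp = ρg·h_f = 1025·9.81·21.69 = 218.1 kPa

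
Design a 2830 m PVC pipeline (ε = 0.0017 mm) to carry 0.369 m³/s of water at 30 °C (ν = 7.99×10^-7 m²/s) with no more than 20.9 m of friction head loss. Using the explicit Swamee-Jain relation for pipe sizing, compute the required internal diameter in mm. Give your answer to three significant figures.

D ≈ 447 mm

Swamee-Jain (Type III): D = 0.66·[ε^1.25·(LQ²/(gh_f))^4.75 + ν·Q^9.4·(L/(gh_f))^5.2]^0.04
LQ²/(gh_f) = 1.879; L/(gh_f) = 13.80
Term 1 = ε^1.25·(…)^4.75 = 1.23×10^-6; Term 2 = ν·Q^9.4·(…)^5.2 = 5.76×10^-5
D = 0.66·(1.23×10^-6 + 5.76×10^-5)^0.04 = 0.4470 m = 447 mm
Check: V = 2.35 m/s, Re = 1.32×10^6, f = 0.01120, h_f = 20.0 m ≈ 20.9 m ✓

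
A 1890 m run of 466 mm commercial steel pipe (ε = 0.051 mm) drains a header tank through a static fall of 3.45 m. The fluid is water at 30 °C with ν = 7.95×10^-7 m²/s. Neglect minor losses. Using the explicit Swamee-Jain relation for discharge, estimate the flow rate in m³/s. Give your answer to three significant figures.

Swamee-Jain (Type II): Q = -0.965·√(gD⁵h_f/L)·ln[ε/(3.7D) + √(3.17ν²L/(gD³h_f))]
√(gD⁵h_f/L) = √(9.81·0.466⁵·3.45/1890) = 0.01984
ε/(3.7D) = 2.96×10^-5; √(3.17ν²L/(gD³h_f)) = 3.33×10^-5
Q = -0.965·0.01984·ln(6.283×10^-5) = 0.1852 m³/s
Check: V = 1.09 m/s, Re = 6.37×10^5, f = 0.01421, h_f = 3.46 m ≈ 3.45 m ✓

Q ≈ 0.185 m³/s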